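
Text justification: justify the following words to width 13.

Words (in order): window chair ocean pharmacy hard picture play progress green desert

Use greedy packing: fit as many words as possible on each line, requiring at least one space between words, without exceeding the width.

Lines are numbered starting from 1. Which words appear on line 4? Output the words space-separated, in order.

Answer: picture play

Derivation:
Line 1: ['window', 'chair'] (min_width=12, slack=1)
Line 2: ['ocean'] (min_width=5, slack=8)
Line 3: ['pharmacy', 'hard'] (min_width=13, slack=0)
Line 4: ['picture', 'play'] (min_width=12, slack=1)
Line 5: ['progress'] (min_width=8, slack=5)
Line 6: ['green', 'desert'] (min_width=12, slack=1)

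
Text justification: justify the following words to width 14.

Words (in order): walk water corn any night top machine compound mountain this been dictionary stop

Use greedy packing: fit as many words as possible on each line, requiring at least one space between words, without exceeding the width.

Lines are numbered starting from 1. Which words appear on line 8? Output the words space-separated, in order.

Answer: stop

Derivation:
Line 1: ['walk', 'water'] (min_width=10, slack=4)
Line 2: ['corn', 'any', 'night'] (min_width=14, slack=0)
Line 3: ['top', 'machine'] (min_width=11, slack=3)
Line 4: ['compound'] (min_width=8, slack=6)
Line 5: ['mountain', 'this'] (min_width=13, slack=1)
Line 6: ['been'] (min_width=4, slack=10)
Line 7: ['dictionary'] (min_width=10, slack=4)
Line 8: ['stop'] (min_width=4, slack=10)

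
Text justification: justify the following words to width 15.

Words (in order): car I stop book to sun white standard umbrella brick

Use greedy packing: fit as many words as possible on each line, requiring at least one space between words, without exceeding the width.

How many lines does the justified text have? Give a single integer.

Line 1: ['car', 'I', 'stop', 'book'] (min_width=15, slack=0)
Line 2: ['to', 'sun', 'white'] (min_width=12, slack=3)
Line 3: ['standard'] (min_width=8, slack=7)
Line 4: ['umbrella', 'brick'] (min_width=14, slack=1)
Total lines: 4

Answer: 4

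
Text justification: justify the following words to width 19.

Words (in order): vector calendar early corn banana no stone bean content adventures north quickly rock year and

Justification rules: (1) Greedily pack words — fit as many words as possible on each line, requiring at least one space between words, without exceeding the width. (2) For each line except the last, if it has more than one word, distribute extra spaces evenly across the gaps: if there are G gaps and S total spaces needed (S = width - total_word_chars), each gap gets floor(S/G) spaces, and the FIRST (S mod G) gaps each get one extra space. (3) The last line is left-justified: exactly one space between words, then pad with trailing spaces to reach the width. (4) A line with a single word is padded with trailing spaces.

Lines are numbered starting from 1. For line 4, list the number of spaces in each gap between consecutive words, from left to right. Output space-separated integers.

Line 1: ['vector', 'calendar'] (min_width=15, slack=4)
Line 2: ['early', 'corn', 'banana'] (min_width=17, slack=2)
Line 3: ['no', 'stone', 'bean'] (min_width=13, slack=6)
Line 4: ['content', 'adventures'] (min_width=18, slack=1)
Line 5: ['north', 'quickly', 'rock'] (min_width=18, slack=1)
Line 6: ['year', 'and'] (min_width=8, slack=11)

Answer: 2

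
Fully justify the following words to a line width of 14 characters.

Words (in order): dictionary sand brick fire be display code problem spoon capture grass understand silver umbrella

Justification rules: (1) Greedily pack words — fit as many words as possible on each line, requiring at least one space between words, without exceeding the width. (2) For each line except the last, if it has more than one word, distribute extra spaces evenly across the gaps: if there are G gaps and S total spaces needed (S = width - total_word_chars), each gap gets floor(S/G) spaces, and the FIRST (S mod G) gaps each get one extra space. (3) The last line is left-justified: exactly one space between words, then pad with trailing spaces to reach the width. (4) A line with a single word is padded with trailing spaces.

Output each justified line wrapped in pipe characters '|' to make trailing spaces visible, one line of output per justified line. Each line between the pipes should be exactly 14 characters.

Answer: |dictionary    |
|sand     brick|
|fire        be|
|display   code|
|problem  spoon|
|capture  grass|
|understand    |
|silver        |
|umbrella      |

Derivation:
Line 1: ['dictionary'] (min_width=10, slack=4)
Line 2: ['sand', 'brick'] (min_width=10, slack=4)
Line 3: ['fire', 'be'] (min_width=7, slack=7)
Line 4: ['display', 'code'] (min_width=12, slack=2)
Line 5: ['problem', 'spoon'] (min_width=13, slack=1)
Line 6: ['capture', 'grass'] (min_width=13, slack=1)
Line 7: ['understand'] (min_width=10, slack=4)
Line 8: ['silver'] (min_width=6, slack=8)
Line 9: ['umbrella'] (min_width=8, slack=6)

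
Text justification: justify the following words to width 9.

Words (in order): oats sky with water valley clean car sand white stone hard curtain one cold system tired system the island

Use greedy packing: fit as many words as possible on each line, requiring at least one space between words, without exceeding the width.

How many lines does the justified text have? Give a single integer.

Line 1: ['oats', 'sky'] (min_width=8, slack=1)
Line 2: ['with'] (min_width=4, slack=5)
Line 3: ['water'] (min_width=5, slack=4)
Line 4: ['valley'] (min_width=6, slack=3)
Line 5: ['clean', 'car'] (min_width=9, slack=0)
Line 6: ['sand'] (min_width=4, slack=5)
Line 7: ['white'] (min_width=5, slack=4)
Line 8: ['stone'] (min_width=5, slack=4)
Line 9: ['hard'] (min_width=4, slack=5)
Line 10: ['curtain'] (min_width=7, slack=2)
Line 11: ['one', 'cold'] (min_width=8, slack=1)
Line 12: ['system'] (min_width=6, slack=3)
Line 13: ['tired'] (min_width=5, slack=4)
Line 14: ['system'] (min_width=6, slack=3)
Line 15: ['the'] (min_width=3, slack=6)
Line 16: ['island'] (min_width=6, slack=3)
Total lines: 16

Answer: 16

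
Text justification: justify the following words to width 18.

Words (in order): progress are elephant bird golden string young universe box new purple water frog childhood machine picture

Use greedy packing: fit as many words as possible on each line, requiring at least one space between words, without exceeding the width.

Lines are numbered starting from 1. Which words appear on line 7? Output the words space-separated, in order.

Answer: machine picture

Derivation:
Line 1: ['progress', 'are'] (min_width=12, slack=6)
Line 2: ['elephant', 'bird'] (min_width=13, slack=5)
Line 3: ['golden', 'string'] (min_width=13, slack=5)
Line 4: ['young', 'universe', 'box'] (min_width=18, slack=0)
Line 5: ['new', 'purple', 'water'] (min_width=16, slack=2)
Line 6: ['frog', 'childhood'] (min_width=14, slack=4)
Line 7: ['machine', 'picture'] (min_width=15, slack=3)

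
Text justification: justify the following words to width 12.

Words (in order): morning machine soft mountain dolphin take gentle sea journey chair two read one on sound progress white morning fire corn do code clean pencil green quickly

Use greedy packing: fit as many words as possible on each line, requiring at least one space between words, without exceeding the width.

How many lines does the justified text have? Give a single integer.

Answer: 16

Derivation:
Line 1: ['morning'] (min_width=7, slack=5)
Line 2: ['machine', 'soft'] (min_width=12, slack=0)
Line 3: ['mountain'] (min_width=8, slack=4)
Line 4: ['dolphin', 'take'] (min_width=12, slack=0)
Line 5: ['gentle', 'sea'] (min_width=10, slack=2)
Line 6: ['journey'] (min_width=7, slack=5)
Line 7: ['chair', 'two'] (min_width=9, slack=3)
Line 8: ['read', 'one', 'on'] (min_width=11, slack=1)
Line 9: ['sound'] (min_width=5, slack=7)
Line 10: ['progress'] (min_width=8, slack=4)
Line 11: ['white'] (min_width=5, slack=7)
Line 12: ['morning', 'fire'] (min_width=12, slack=0)
Line 13: ['corn', 'do', 'code'] (min_width=12, slack=0)
Line 14: ['clean', 'pencil'] (min_width=12, slack=0)
Line 15: ['green'] (min_width=5, slack=7)
Line 16: ['quickly'] (min_width=7, slack=5)
Total lines: 16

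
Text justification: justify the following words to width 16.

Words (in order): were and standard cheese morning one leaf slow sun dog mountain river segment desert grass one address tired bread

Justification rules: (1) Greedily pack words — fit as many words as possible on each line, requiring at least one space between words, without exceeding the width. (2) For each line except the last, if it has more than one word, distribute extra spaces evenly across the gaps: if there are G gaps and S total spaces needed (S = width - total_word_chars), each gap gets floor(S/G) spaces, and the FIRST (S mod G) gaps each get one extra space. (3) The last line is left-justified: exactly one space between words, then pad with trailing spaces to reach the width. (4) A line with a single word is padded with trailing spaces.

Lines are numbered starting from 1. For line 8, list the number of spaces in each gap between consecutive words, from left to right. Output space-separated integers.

Line 1: ['were', 'and'] (min_width=8, slack=8)
Line 2: ['standard', 'cheese'] (min_width=15, slack=1)
Line 3: ['morning', 'one', 'leaf'] (min_width=16, slack=0)
Line 4: ['slow', 'sun', 'dog'] (min_width=12, slack=4)
Line 5: ['mountain', 'river'] (min_width=14, slack=2)
Line 6: ['segment', 'desert'] (min_width=14, slack=2)
Line 7: ['grass', 'one'] (min_width=9, slack=7)
Line 8: ['address', 'tired'] (min_width=13, slack=3)
Line 9: ['bread'] (min_width=5, slack=11)

Answer: 4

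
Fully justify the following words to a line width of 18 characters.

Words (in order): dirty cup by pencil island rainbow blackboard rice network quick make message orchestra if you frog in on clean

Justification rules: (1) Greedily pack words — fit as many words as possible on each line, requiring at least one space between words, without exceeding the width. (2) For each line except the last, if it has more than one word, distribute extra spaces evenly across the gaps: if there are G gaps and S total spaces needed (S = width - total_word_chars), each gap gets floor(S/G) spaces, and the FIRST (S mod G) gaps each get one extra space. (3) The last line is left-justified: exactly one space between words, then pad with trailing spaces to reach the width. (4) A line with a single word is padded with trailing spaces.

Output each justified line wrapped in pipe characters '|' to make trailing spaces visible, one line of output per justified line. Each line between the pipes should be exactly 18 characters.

Answer: |dirty    cup    by|
|pencil      island|
|rainbow blackboard|
|rice network quick|
|make       message|
|orchestra  if  you|
|frog in on clean  |

Derivation:
Line 1: ['dirty', 'cup', 'by'] (min_width=12, slack=6)
Line 2: ['pencil', 'island'] (min_width=13, slack=5)
Line 3: ['rainbow', 'blackboard'] (min_width=18, slack=0)
Line 4: ['rice', 'network', 'quick'] (min_width=18, slack=0)
Line 5: ['make', 'message'] (min_width=12, slack=6)
Line 6: ['orchestra', 'if', 'you'] (min_width=16, slack=2)
Line 7: ['frog', 'in', 'on', 'clean'] (min_width=16, slack=2)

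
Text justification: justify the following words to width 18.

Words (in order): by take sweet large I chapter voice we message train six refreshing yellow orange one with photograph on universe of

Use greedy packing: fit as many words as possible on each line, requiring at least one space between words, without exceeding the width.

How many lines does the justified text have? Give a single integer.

Answer: 8

Derivation:
Line 1: ['by', 'take', 'sweet'] (min_width=13, slack=5)
Line 2: ['large', 'I', 'chapter'] (min_width=15, slack=3)
Line 3: ['voice', 'we', 'message'] (min_width=16, slack=2)
Line 4: ['train', 'six'] (min_width=9, slack=9)
Line 5: ['refreshing', 'yellow'] (min_width=17, slack=1)
Line 6: ['orange', 'one', 'with'] (min_width=15, slack=3)
Line 7: ['photograph', 'on'] (min_width=13, slack=5)
Line 8: ['universe', 'of'] (min_width=11, slack=7)
Total lines: 8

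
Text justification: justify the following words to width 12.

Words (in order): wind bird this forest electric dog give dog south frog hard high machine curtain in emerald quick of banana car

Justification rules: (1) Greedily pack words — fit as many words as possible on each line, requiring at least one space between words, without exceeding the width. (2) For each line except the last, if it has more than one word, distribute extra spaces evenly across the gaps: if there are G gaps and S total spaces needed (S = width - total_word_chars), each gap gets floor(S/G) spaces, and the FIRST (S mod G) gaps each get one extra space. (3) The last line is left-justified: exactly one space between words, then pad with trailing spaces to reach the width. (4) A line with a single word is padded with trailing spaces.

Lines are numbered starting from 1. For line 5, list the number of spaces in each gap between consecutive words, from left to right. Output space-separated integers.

Line 1: ['wind', 'bird'] (min_width=9, slack=3)
Line 2: ['this', 'forest'] (min_width=11, slack=1)
Line 3: ['electric', 'dog'] (min_width=12, slack=0)
Line 4: ['give', 'dog'] (min_width=8, slack=4)
Line 5: ['south', 'frog'] (min_width=10, slack=2)
Line 6: ['hard', 'high'] (min_width=9, slack=3)
Line 7: ['machine'] (min_width=7, slack=5)
Line 8: ['curtain', 'in'] (min_width=10, slack=2)
Line 9: ['emerald'] (min_width=7, slack=5)
Line 10: ['quick', 'of'] (min_width=8, slack=4)
Line 11: ['banana', 'car'] (min_width=10, slack=2)

Answer: 3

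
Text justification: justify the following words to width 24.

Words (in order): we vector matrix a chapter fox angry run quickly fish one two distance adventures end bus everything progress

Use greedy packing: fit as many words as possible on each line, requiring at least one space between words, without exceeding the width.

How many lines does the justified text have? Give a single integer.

Line 1: ['we', 'vector', 'matrix', 'a'] (min_width=18, slack=6)
Line 2: ['chapter', 'fox', 'angry', 'run'] (min_width=21, slack=3)
Line 3: ['quickly', 'fish', 'one', 'two'] (min_width=20, slack=4)
Line 4: ['distance', 'adventures', 'end'] (min_width=23, slack=1)
Line 5: ['bus', 'everything', 'progress'] (min_width=23, slack=1)
Total lines: 5

Answer: 5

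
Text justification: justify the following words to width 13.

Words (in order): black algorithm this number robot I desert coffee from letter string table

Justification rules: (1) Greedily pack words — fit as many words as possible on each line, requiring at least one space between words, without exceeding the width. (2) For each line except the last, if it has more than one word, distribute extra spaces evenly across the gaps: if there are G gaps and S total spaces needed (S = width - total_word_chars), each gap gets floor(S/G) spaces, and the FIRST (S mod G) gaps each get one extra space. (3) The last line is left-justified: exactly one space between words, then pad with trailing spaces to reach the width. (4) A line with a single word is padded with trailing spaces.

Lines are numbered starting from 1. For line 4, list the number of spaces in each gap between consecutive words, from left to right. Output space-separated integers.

Line 1: ['black'] (min_width=5, slack=8)
Line 2: ['algorithm'] (min_width=9, slack=4)
Line 3: ['this', 'number'] (min_width=11, slack=2)
Line 4: ['robot', 'I'] (min_width=7, slack=6)
Line 5: ['desert', 'coffee'] (min_width=13, slack=0)
Line 6: ['from', 'letter'] (min_width=11, slack=2)
Line 7: ['string', 'table'] (min_width=12, slack=1)

Answer: 7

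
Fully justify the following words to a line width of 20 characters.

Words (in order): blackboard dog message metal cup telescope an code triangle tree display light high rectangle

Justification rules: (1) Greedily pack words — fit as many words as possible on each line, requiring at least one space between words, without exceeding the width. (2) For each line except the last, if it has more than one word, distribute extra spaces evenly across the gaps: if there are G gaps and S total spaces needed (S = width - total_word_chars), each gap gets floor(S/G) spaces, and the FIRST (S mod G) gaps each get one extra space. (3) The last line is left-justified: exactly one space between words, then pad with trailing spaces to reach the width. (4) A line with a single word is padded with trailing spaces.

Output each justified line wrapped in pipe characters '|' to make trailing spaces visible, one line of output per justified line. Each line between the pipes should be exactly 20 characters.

Answer: |blackboard       dog|
|message   metal  cup|
|telescope   an  code|
|triangle        tree|
|display  light  high|
|rectangle           |

Derivation:
Line 1: ['blackboard', 'dog'] (min_width=14, slack=6)
Line 2: ['message', 'metal', 'cup'] (min_width=17, slack=3)
Line 3: ['telescope', 'an', 'code'] (min_width=17, slack=3)
Line 4: ['triangle', 'tree'] (min_width=13, slack=7)
Line 5: ['display', 'light', 'high'] (min_width=18, slack=2)
Line 6: ['rectangle'] (min_width=9, slack=11)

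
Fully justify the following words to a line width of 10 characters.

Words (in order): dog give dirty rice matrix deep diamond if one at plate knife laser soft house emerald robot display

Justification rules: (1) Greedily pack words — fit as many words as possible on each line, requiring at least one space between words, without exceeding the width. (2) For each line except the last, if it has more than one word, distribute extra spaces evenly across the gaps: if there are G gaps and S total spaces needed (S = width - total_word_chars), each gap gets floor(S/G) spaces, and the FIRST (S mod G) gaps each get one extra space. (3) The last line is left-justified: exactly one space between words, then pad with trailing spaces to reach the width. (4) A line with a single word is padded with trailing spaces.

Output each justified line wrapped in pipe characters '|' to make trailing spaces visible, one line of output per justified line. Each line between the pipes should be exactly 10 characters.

Line 1: ['dog', 'give'] (min_width=8, slack=2)
Line 2: ['dirty', 'rice'] (min_width=10, slack=0)
Line 3: ['matrix'] (min_width=6, slack=4)
Line 4: ['deep'] (min_width=4, slack=6)
Line 5: ['diamond', 'if'] (min_width=10, slack=0)
Line 6: ['one', 'at'] (min_width=6, slack=4)
Line 7: ['plate'] (min_width=5, slack=5)
Line 8: ['knife'] (min_width=5, slack=5)
Line 9: ['laser', 'soft'] (min_width=10, slack=0)
Line 10: ['house'] (min_width=5, slack=5)
Line 11: ['emerald'] (min_width=7, slack=3)
Line 12: ['robot'] (min_width=5, slack=5)
Line 13: ['display'] (min_width=7, slack=3)

Answer: |dog   give|
|dirty rice|
|matrix    |
|deep      |
|diamond if|
|one     at|
|plate     |
|knife     |
|laser soft|
|house     |
|emerald   |
|robot     |
|display   |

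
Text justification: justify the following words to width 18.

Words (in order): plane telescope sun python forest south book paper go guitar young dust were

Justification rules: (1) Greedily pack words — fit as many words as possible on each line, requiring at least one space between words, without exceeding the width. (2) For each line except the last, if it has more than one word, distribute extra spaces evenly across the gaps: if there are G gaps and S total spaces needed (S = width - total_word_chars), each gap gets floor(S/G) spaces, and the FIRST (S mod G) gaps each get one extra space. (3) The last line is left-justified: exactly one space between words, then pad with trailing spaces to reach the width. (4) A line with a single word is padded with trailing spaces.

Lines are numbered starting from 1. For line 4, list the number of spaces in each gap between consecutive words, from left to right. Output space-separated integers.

Answer: 3 2

Derivation:
Line 1: ['plane', 'telescope'] (min_width=15, slack=3)
Line 2: ['sun', 'python', 'forest'] (min_width=17, slack=1)
Line 3: ['south', 'book', 'paper'] (min_width=16, slack=2)
Line 4: ['go', 'guitar', 'young'] (min_width=15, slack=3)
Line 5: ['dust', 'were'] (min_width=9, slack=9)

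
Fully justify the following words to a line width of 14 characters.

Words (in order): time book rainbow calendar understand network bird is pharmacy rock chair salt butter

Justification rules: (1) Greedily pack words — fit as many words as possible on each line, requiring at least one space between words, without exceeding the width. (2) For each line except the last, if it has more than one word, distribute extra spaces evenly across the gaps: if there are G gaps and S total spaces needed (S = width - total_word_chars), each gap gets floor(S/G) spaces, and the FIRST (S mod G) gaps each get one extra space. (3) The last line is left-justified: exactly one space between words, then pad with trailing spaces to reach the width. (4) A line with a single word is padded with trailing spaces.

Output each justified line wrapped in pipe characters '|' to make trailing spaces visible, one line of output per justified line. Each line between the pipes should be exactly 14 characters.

Answer: |time      book|
|rainbow       |
|calendar      |
|understand    |
|network   bird|
|is    pharmacy|
|rock     chair|
|salt butter   |

Derivation:
Line 1: ['time', 'book'] (min_width=9, slack=5)
Line 2: ['rainbow'] (min_width=7, slack=7)
Line 3: ['calendar'] (min_width=8, slack=6)
Line 4: ['understand'] (min_width=10, slack=4)
Line 5: ['network', 'bird'] (min_width=12, slack=2)
Line 6: ['is', 'pharmacy'] (min_width=11, slack=3)
Line 7: ['rock', 'chair'] (min_width=10, slack=4)
Line 8: ['salt', 'butter'] (min_width=11, slack=3)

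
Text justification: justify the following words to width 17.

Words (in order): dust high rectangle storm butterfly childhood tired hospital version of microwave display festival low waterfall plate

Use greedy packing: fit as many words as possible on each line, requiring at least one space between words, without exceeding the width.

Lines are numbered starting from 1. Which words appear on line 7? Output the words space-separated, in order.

Line 1: ['dust', 'high'] (min_width=9, slack=8)
Line 2: ['rectangle', 'storm'] (min_width=15, slack=2)
Line 3: ['butterfly'] (min_width=9, slack=8)
Line 4: ['childhood', 'tired'] (min_width=15, slack=2)
Line 5: ['hospital', 'version'] (min_width=16, slack=1)
Line 6: ['of', 'microwave'] (min_width=12, slack=5)
Line 7: ['display', 'festival'] (min_width=16, slack=1)
Line 8: ['low', 'waterfall'] (min_width=13, slack=4)
Line 9: ['plate'] (min_width=5, slack=12)

Answer: display festival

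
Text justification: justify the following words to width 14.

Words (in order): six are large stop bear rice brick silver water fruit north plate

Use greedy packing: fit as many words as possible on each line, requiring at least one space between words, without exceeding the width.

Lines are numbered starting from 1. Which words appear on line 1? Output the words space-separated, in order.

Answer: six are large

Derivation:
Line 1: ['six', 'are', 'large'] (min_width=13, slack=1)
Line 2: ['stop', 'bear', 'rice'] (min_width=14, slack=0)
Line 3: ['brick', 'silver'] (min_width=12, slack=2)
Line 4: ['water', 'fruit'] (min_width=11, slack=3)
Line 5: ['north', 'plate'] (min_width=11, slack=3)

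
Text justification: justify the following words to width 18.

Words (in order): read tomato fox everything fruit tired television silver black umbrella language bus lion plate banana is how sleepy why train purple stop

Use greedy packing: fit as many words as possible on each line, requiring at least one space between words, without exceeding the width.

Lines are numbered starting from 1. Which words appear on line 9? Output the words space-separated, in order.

Answer: purple stop

Derivation:
Line 1: ['read', 'tomato', 'fox'] (min_width=15, slack=3)
Line 2: ['everything', 'fruit'] (min_width=16, slack=2)
Line 3: ['tired', 'television'] (min_width=16, slack=2)
Line 4: ['silver', 'black'] (min_width=12, slack=6)
Line 5: ['umbrella', 'language'] (min_width=17, slack=1)
Line 6: ['bus', 'lion', 'plate'] (min_width=14, slack=4)
Line 7: ['banana', 'is', 'how'] (min_width=13, slack=5)
Line 8: ['sleepy', 'why', 'train'] (min_width=16, slack=2)
Line 9: ['purple', 'stop'] (min_width=11, slack=7)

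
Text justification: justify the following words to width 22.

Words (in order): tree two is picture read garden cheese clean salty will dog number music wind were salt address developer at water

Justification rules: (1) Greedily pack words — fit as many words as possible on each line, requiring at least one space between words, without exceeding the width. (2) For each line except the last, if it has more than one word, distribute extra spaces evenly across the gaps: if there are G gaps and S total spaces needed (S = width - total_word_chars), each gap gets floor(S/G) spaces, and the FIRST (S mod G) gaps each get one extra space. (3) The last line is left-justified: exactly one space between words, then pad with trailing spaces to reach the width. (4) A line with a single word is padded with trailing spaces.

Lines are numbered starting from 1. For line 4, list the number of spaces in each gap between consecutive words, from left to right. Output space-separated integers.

Answer: 1 1 1

Derivation:
Line 1: ['tree', 'two', 'is', 'picture'] (min_width=19, slack=3)
Line 2: ['read', 'garden', 'cheese'] (min_width=18, slack=4)
Line 3: ['clean', 'salty', 'will', 'dog'] (min_width=20, slack=2)
Line 4: ['number', 'music', 'wind', 'were'] (min_width=22, slack=0)
Line 5: ['salt', 'address', 'developer'] (min_width=22, slack=0)
Line 6: ['at', 'water'] (min_width=8, slack=14)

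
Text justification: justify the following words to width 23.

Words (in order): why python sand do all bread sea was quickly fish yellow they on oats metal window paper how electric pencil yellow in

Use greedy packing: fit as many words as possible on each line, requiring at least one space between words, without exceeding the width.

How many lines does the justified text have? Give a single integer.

Line 1: ['why', 'python', 'sand', 'do', 'all'] (min_width=22, slack=1)
Line 2: ['bread', 'sea', 'was', 'quickly'] (min_width=21, slack=2)
Line 3: ['fish', 'yellow', 'they', 'on'] (min_width=19, slack=4)
Line 4: ['oats', 'metal', 'window', 'paper'] (min_width=23, slack=0)
Line 5: ['how', 'electric', 'pencil'] (min_width=19, slack=4)
Line 6: ['yellow', 'in'] (min_width=9, slack=14)
Total lines: 6

Answer: 6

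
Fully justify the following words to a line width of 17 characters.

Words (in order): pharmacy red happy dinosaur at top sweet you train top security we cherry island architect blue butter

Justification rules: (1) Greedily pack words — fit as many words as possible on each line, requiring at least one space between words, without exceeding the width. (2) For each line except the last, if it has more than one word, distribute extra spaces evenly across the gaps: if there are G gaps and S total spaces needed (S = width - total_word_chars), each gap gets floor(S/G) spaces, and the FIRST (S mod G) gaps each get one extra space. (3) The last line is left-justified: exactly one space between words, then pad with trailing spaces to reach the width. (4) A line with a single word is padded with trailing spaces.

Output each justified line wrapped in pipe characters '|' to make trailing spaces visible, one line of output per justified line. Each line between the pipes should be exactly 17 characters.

Answer: |pharmacy      red|
|happy dinosaur at|
|top   sweet   you|
|train         top|
|security       we|
|cherry     island|
|architect    blue|
|butter           |

Derivation:
Line 1: ['pharmacy', 'red'] (min_width=12, slack=5)
Line 2: ['happy', 'dinosaur', 'at'] (min_width=17, slack=0)
Line 3: ['top', 'sweet', 'you'] (min_width=13, slack=4)
Line 4: ['train', 'top'] (min_width=9, slack=8)
Line 5: ['security', 'we'] (min_width=11, slack=6)
Line 6: ['cherry', 'island'] (min_width=13, slack=4)
Line 7: ['architect', 'blue'] (min_width=14, slack=3)
Line 8: ['butter'] (min_width=6, slack=11)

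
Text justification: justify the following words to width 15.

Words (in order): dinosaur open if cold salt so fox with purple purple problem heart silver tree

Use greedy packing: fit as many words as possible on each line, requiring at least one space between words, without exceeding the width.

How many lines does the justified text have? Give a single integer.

Line 1: ['dinosaur', 'open'] (min_width=13, slack=2)
Line 2: ['if', 'cold', 'salt', 'so'] (min_width=15, slack=0)
Line 3: ['fox', 'with', 'purple'] (min_width=15, slack=0)
Line 4: ['purple', 'problem'] (min_width=14, slack=1)
Line 5: ['heart', 'silver'] (min_width=12, slack=3)
Line 6: ['tree'] (min_width=4, slack=11)
Total lines: 6

Answer: 6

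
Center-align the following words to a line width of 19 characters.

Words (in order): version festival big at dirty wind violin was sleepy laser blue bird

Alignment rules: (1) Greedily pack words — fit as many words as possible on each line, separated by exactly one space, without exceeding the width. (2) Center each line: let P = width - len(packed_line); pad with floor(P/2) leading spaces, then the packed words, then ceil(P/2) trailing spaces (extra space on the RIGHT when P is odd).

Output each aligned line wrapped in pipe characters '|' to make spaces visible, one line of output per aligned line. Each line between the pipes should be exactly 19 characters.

Answer: | version festival  |
| big at dirty wind |
| violin was sleepy |
|  laser blue bird  |

Derivation:
Line 1: ['version', 'festival'] (min_width=16, slack=3)
Line 2: ['big', 'at', 'dirty', 'wind'] (min_width=17, slack=2)
Line 3: ['violin', 'was', 'sleepy'] (min_width=17, slack=2)
Line 4: ['laser', 'blue', 'bird'] (min_width=15, slack=4)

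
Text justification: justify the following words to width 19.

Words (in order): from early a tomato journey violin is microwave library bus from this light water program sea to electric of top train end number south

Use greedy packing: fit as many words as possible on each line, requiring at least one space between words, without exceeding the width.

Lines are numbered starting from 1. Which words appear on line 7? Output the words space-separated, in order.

Line 1: ['from', 'early', 'a', 'tomato'] (min_width=19, slack=0)
Line 2: ['journey', 'violin', 'is'] (min_width=17, slack=2)
Line 3: ['microwave', 'library'] (min_width=17, slack=2)
Line 4: ['bus', 'from', 'this', 'light'] (min_width=19, slack=0)
Line 5: ['water', 'program', 'sea'] (min_width=17, slack=2)
Line 6: ['to', 'electric', 'of', 'top'] (min_width=18, slack=1)
Line 7: ['train', 'end', 'number'] (min_width=16, slack=3)
Line 8: ['south'] (min_width=5, slack=14)

Answer: train end number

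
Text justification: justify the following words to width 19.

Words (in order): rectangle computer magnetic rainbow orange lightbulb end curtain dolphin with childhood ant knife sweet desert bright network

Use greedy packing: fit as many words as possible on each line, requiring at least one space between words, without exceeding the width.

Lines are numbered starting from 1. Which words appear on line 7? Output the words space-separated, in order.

Line 1: ['rectangle', 'computer'] (min_width=18, slack=1)
Line 2: ['magnetic', 'rainbow'] (min_width=16, slack=3)
Line 3: ['orange', 'lightbulb'] (min_width=16, slack=3)
Line 4: ['end', 'curtain', 'dolphin'] (min_width=19, slack=0)
Line 5: ['with', 'childhood', 'ant'] (min_width=18, slack=1)
Line 6: ['knife', 'sweet', 'desert'] (min_width=18, slack=1)
Line 7: ['bright', 'network'] (min_width=14, slack=5)

Answer: bright network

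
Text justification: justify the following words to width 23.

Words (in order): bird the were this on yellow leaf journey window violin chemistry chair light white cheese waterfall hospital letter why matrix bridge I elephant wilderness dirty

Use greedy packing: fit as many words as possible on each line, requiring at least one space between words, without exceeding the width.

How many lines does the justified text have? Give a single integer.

Line 1: ['bird', 'the', 'were', 'this', 'on'] (min_width=21, slack=2)
Line 2: ['yellow', 'leaf', 'journey'] (min_width=19, slack=4)
Line 3: ['window', 'violin', 'chemistry'] (min_width=23, slack=0)
Line 4: ['chair', 'light', 'white'] (min_width=17, slack=6)
Line 5: ['cheese', 'waterfall'] (min_width=16, slack=7)
Line 6: ['hospital', 'letter', 'why'] (min_width=19, slack=4)
Line 7: ['matrix', 'bridge', 'I'] (min_width=15, slack=8)
Line 8: ['elephant', 'wilderness'] (min_width=19, slack=4)
Line 9: ['dirty'] (min_width=5, slack=18)
Total lines: 9

Answer: 9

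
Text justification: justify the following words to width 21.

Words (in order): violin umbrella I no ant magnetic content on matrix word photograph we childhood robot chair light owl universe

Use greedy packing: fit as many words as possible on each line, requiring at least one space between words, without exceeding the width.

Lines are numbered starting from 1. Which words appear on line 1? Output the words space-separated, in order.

Answer: violin umbrella I no

Derivation:
Line 1: ['violin', 'umbrella', 'I', 'no'] (min_width=20, slack=1)
Line 2: ['ant', 'magnetic', 'content'] (min_width=20, slack=1)
Line 3: ['on', 'matrix', 'word'] (min_width=14, slack=7)
Line 4: ['photograph', 'we'] (min_width=13, slack=8)
Line 5: ['childhood', 'robot', 'chair'] (min_width=21, slack=0)
Line 6: ['light', 'owl', 'universe'] (min_width=18, slack=3)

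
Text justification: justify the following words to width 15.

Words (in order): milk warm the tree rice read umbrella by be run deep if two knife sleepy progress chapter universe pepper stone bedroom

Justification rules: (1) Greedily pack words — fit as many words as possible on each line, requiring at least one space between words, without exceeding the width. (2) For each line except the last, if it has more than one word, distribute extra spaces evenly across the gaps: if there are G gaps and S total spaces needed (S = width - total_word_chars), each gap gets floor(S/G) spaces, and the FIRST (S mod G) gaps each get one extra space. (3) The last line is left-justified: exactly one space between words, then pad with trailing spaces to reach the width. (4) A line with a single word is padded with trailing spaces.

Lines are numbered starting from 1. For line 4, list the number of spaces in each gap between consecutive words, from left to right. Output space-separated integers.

Answer: 1 1 1

Derivation:
Line 1: ['milk', 'warm', 'the'] (min_width=13, slack=2)
Line 2: ['tree', 'rice', 'read'] (min_width=14, slack=1)
Line 3: ['umbrella', 'by', 'be'] (min_width=14, slack=1)
Line 4: ['run', 'deep', 'if', 'two'] (min_width=15, slack=0)
Line 5: ['knife', 'sleepy'] (min_width=12, slack=3)
Line 6: ['progress'] (min_width=8, slack=7)
Line 7: ['chapter'] (min_width=7, slack=8)
Line 8: ['universe', 'pepper'] (min_width=15, slack=0)
Line 9: ['stone', 'bedroom'] (min_width=13, slack=2)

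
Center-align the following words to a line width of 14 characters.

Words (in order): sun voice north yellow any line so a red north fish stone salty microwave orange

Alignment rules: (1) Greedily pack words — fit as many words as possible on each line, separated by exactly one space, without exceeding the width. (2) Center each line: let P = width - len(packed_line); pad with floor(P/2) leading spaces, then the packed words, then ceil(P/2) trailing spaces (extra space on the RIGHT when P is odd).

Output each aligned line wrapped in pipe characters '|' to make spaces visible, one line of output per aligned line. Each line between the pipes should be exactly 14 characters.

Answer: |  sun voice   |
| north yellow |
|any line so a |
|red north fish|
| stone salty  |
|  microwave   |
|    orange    |

Derivation:
Line 1: ['sun', 'voice'] (min_width=9, slack=5)
Line 2: ['north', 'yellow'] (min_width=12, slack=2)
Line 3: ['any', 'line', 'so', 'a'] (min_width=13, slack=1)
Line 4: ['red', 'north', 'fish'] (min_width=14, slack=0)
Line 5: ['stone', 'salty'] (min_width=11, slack=3)
Line 6: ['microwave'] (min_width=9, slack=5)
Line 7: ['orange'] (min_width=6, slack=8)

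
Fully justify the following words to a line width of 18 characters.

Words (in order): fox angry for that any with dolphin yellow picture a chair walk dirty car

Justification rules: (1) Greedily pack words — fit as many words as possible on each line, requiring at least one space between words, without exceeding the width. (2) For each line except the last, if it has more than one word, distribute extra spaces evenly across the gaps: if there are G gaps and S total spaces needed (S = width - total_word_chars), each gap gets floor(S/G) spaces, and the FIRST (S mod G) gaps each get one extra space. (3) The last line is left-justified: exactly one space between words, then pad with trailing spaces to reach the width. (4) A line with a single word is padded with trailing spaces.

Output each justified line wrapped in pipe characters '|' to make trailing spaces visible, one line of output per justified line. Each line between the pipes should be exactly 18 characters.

Line 1: ['fox', 'angry', 'for', 'that'] (min_width=18, slack=0)
Line 2: ['any', 'with', 'dolphin'] (min_width=16, slack=2)
Line 3: ['yellow', 'picture', 'a'] (min_width=16, slack=2)
Line 4: ['chair', 'walk', 'dirty'] (min_width=16, slack=2)
Line 5: ['car'] (min_width=3, slack=15)

Answer: |fox angry for that|
|any  with  dolphin|
|yellow  picture  a|
|chair  walk  dirty|
|car               |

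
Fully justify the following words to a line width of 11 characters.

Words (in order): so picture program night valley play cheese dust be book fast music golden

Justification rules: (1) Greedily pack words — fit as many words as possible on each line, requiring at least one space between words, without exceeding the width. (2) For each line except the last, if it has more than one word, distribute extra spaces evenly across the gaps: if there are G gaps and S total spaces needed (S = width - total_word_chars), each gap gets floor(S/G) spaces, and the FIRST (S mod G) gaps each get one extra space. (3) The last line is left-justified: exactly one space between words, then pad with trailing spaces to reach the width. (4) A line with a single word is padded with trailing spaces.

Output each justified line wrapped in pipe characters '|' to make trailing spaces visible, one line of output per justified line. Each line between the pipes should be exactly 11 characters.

Line 1: ['so', 'picture'] (min_width=10, slack=1)
Line 2: ['program'] (min_width=7, slack=4)
Line 3: ['night'] (min_width=5, slack=6)
Line 4: ['valley', 'play'] (min_width=11, slack=0)
Line 5: ['cheese', 'dust'] (min_width=11, slack=0)
Line 6: ['be', 'book'] (min_width=7, slack=4)
Line 7: ['fast', 'music'] (min_width=10, slack=1)
Line 8: ['golden'] (min_width=6, slack=5)

Answer: |so  picture|
|program    |
|night      |
|valley play|
|cheese dust|
|be     book|
|fast  music|
|golden     |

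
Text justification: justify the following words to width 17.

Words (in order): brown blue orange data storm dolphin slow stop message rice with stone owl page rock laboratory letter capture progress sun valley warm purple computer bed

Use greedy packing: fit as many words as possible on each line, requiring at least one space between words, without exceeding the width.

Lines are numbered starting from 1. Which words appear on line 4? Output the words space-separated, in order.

Line 1: ['brown', 'blue', 'orange'] (min_width=17, slack=0)
Line 2: ['data', 'storm'] (min_width=10, slack=7)
Line 3: ['dolphin', 'slow', 'stop'] (min_width=17, slack=0)
Line 4: ['message', 'rice', 'with'] (min_width=17, slack=0)
Line 5: ['stone', 'owl', 'page'] (min_width=14, slack=3)
Line 6: ['rock', 'laboratory'] (min_width=15, slack=2)
Line 7: ['letter', 'capture'] (min_width=14, slack=3)
Line 8: ['progress', 'sun'] (min_width=12, slack=5)
Line 9: ['valley', 'warm'] (min_width=11, slack=6)
Line 10: ['purple', 'computer'] (min_width=15, slack=2)
Line 11: ['bed'] (min_width=3, slack=14)

Answer: message rice with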